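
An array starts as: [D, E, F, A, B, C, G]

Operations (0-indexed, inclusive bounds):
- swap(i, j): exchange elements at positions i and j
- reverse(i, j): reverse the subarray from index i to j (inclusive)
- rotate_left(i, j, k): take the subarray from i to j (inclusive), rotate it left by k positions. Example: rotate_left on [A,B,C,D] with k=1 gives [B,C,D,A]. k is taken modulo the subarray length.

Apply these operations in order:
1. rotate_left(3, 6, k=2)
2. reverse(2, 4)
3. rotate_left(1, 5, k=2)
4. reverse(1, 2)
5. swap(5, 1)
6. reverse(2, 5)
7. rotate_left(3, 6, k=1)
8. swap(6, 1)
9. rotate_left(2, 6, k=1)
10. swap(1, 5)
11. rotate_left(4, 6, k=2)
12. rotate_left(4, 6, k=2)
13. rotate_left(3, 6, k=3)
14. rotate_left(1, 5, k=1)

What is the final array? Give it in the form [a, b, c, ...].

Answer: [D, A, B, C, E, G, F]

Derivation:
After 1 (rotate_left(3, 6, k=2)): [D, E, F, C, G, A, B]
After 2 (reverse(2, 4)): [D, E, G, C, F, A, B]
After 3 (rotate_left(1, 5, k=2)): [D, C, F, A, E, G, B]
After 4 (reverse(1, 2)): [D, F, C, A, E, G, B]
After 5 (swap(5, 1)): [D, G, C, A, E, F, B]
After 6 (reverse(2, 5)): [D, G, F, E, A, C, B]
After 7 (rotate_left(3, 6, k=1)): [D, G, F, A, C, B, E]
After 8 (swap(6, 1)): [D, E, F, A, C, B, G]
After 9 (rotate_left(2, 6, k=1)): [D, E, A, C, B, G, F]
After 10 (swap(1, 5)): [D, G, A, C, B, E, F]
After 11 (rotate_left(4, 6, k=2)): [D, G, A, C, F, B, E]
After 12 (rotate_left(4, 6, k=2)): [D, G, A, C, E, F, B]
After 13 (rotate_left(3, 6, k=3)): [D, G, A, B, C, E, F]
After 14 (rotate_left(1, 5, k=1)): [D, A, B, C, E, G, F]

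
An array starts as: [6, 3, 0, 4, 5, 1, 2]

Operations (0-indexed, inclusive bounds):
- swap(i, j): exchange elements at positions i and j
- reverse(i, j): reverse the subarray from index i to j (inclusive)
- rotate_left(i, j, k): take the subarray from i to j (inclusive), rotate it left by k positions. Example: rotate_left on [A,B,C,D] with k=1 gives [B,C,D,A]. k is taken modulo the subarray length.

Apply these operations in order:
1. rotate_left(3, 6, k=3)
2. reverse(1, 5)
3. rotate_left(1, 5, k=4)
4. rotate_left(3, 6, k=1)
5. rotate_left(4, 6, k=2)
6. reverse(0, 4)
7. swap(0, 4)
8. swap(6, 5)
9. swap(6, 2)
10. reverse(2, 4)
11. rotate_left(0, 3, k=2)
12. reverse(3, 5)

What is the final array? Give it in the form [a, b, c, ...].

After 1 (rotate_left(3, 6, k=3)): [6, 3, 0, 2, 4, 5, 1]
After 2 (reverse(1, 5)): [6, 5, 4, 2, 0, 3, 1]
After 3 (rotate_left(1, 5, k=4)): [6, 3, 5, 4, 2, 0, 1]
After 4 (rotate_left(3, 6, k=1)): [6, 3, 5, 2, 0, 1, 4]
After 5 (rotate_left(4, 6, k=2)): [6, 3, 5, 2, 4, 0, 1]
After 6 (reverse(0, 4)): [4, 2, 5, 3, 6, 0, 1]
After 7 (swap(0, 4)): [6, 2, 5, 3, 4, 0, 1]
After 8 (swap(6, 5)): [6, 2, 5, 3, 4, 1, 0]
After 9 (swap(6, 2)): [6, 2, 0, 3, 4, 1, 5]
After 10 (reverse(2, 4)): [6, 2, 4, 3, 0, 1, 5]
After 11 (rotate_left(0, 3, k=2)): [4, 3, 6, 2, 0, 1, 5]
After 12 (reverse(3, 5)): [4, 3, 6, 1, 0, 2, 5]

Answer: [4, 3, 6, 1, 0, 2, 5]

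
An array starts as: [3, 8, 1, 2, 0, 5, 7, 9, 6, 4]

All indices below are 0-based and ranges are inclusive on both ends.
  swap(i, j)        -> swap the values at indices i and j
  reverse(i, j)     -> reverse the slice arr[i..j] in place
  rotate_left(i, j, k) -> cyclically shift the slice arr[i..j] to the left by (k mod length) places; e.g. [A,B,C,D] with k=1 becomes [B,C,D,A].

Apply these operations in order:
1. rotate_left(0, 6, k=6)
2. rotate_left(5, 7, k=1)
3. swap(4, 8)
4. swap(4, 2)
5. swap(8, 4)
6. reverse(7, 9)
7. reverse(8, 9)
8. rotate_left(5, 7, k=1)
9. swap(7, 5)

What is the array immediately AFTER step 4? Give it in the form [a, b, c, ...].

Answer: [7, 3, 6, 1, 8, 5, 9, 0, 2, 4]

Derivation:
After 1 (rotate_left(0, 6, k=6)): [7, 3, 8, 1, 2, 0, 5, 9, 6, 4]
After 2 (rotate_left(5, 7, k=1)): [7, 3, 8, 1, 2, 5, 9, 0, 6, 4]
After 3 (swap(4, 8)): [7, 3, 8, 1, 6, 5, 9, 0, 2, 4]
After 4 (swap(4, 2)): [7, 3, 6, 1, 8, 5, 9, 0, 2, 4]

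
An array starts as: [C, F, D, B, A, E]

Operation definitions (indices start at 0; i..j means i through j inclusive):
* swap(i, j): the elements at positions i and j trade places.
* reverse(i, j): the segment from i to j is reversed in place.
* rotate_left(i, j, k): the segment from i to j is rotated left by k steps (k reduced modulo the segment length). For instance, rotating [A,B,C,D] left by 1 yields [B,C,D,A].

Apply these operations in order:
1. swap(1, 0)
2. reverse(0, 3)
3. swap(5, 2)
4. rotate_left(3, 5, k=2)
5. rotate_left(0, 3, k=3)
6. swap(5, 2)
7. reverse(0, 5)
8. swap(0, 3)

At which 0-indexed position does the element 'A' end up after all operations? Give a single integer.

After 1 (swap(1, 0)): [F, C, D, B, A, E]
After 2 (reverse(0, 3)): [B, D, C, F, A, E]
After 3 (swap(5, 2)): [B, D, E, F, A, C]
After 4 (rotate_left(3, 5, k=2)): [B, D, E, C, F, A]
After 5 (rotate_left(0, 3, k=3)): [C, B, D, E, F, A]
After 6 (swap(5, 2)): [C, B, A, E, F, D]
After 7 (reverse(0, 5)): [D, F, E, A, B, C]
After 8 (swap(0, 3)): [A, F, E, D, B, C]

Answer: 0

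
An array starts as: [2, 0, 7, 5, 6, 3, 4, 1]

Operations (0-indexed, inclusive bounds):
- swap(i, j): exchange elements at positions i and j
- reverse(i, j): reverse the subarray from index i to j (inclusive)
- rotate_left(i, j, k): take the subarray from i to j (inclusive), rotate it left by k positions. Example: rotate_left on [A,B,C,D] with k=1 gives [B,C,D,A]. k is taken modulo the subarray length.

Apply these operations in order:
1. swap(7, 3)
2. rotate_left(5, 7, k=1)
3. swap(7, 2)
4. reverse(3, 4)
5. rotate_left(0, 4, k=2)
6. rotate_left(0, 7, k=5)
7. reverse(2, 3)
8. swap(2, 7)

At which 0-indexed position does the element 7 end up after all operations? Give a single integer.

After 1 (swap(7, 3)): [2, 0, 7, 1, 6, 3, 4, 5]
After 2 (rotate_left(5, 7, k=1)): [2, 0, 7, 1, 6, 4, 5, 3]
After 3 (swap(7, 2)): [2, 0, 3, 1, 6, 4, 5, 7]
After 4 (reverse(3, 4)): [2, 0, 3, 6, 1, 4, 5, 7]
After 5 (rotate_left(0, 4, k=2)): [3, 6, 1, 2, 0, 4, 5, 7]
After 6 (rotate_left(0, 7, k=5)): [4, 5, 7, 3, 6, 1, 2, 0]
After 7 (reverse(2, 3)): [4, 5, 3, 7, 6, 1, 2, 0]
After 8 (swap(2, 7)): [4, 5, 0, 7, 6, 1, 2, 3]

Answer: 3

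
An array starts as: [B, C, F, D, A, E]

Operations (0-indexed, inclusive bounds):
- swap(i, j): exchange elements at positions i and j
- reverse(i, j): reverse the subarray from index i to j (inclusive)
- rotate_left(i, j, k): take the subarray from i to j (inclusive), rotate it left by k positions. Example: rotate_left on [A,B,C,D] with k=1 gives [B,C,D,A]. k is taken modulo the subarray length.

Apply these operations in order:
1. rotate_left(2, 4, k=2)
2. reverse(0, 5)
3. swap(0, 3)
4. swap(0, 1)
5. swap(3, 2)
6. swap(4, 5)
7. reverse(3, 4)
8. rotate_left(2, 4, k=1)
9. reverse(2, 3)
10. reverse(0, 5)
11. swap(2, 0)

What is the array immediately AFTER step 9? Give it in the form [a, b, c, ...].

After 1 (rotate_left(2, 4, k=2)): [B, C, A, F, D, E]
After 2 (reverse(0, 5)): [E, D, F, A, C, B]
After 3 (swap(0, 3)): [A, D, F, E, C, B]
After 4 (swap(0, 1)): [D, A, F, E, C, B]
After 5 (swap(3, 2)): [D, A, E, F, C, B]
After 6 (swap(4, 5)): [D, A, E, F, B, C]
After 7 (reverse(3, 4)): [D, A, E, B, F, C]
After 8 (rotate_left(2, 4, k=1)): [D, A, B, F, E, C]
After 9 (reverse(2, 3)): [D, A, F, B, E, C]

Answer: [D, A, F, B, E, C]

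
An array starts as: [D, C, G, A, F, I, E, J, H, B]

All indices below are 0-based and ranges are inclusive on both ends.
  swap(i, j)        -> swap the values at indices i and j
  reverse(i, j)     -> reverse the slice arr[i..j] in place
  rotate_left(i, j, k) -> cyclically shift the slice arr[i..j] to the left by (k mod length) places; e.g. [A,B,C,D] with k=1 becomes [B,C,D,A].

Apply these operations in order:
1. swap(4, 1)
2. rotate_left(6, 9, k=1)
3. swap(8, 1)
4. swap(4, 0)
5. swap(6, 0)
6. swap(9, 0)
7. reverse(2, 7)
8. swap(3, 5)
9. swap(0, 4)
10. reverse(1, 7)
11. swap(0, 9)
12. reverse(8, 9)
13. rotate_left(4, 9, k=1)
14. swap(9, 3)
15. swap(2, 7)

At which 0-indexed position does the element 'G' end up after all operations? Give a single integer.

After 1 (swap(4, 1)): [D, F, G, A, C, I, E, J, H, B]
After 2 (rotate_left(6, 9, k=1)): [D, F, G, A, C, I, J, H, B, E]
After 3 (swap(8, 1)): [D, B, G, A, C, I, J, H, F, E]
After 4 (swap(4, 0)): [C, B, G, A, D, I, J, H, F, E]
After 5 (swap(6, 0)): [J, B, G, A, D, I, C, H, F, E]
After 6 (swap(9, 0)): [E, B, G, A, D, I, C, H, F, J]
After 7 (reverse(2, 7)): [E, B, H, C, I, D, A, G, F, J]
After 8 (swap(3, 5)): [E, B, H, D, I, C, A, G, F, J]
After 9 (swap(0, 4)): [I, B, H, D, E, C, A, G, F, J]
After 10 (reverse(1, 7)): [I, G, A, C, E, D, H, B, F, J]
After 11 (swap(0, 9)): [J, G, A, C, E, D, H, B, F, I]
After 12 (reverse(8, 9)): [J, G, A, C, E, D, H, B, I, F]
After 13 (rotate_left(4, 9, k=1)): [J, G, A, C, D, H, B, I, F, E]
After 14 (swap(9, 3)): [J, G, A, E, D, H, B, I, F, C]
After 15 (swap(2, 7)): [J, G, I, E, D, H, B, A, F, C]

Answer: 1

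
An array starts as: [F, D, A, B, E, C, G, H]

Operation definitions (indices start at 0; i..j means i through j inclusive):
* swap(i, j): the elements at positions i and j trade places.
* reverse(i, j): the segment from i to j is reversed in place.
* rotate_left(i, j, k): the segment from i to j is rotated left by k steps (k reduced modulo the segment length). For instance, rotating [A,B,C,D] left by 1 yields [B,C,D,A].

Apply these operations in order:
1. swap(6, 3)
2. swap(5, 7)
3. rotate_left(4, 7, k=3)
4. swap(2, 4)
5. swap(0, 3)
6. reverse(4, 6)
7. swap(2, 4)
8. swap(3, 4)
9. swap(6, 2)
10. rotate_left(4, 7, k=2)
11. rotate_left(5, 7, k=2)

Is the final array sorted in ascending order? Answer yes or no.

After 1 (swap(6, 3)): [F, D, A, G, E, C, B, H]
After 2 (swap(5, 7)): [F, D, A, G, E, H, B, C]
After 3 (rotate_left(4, 7, k=3)): [F, D, A, G, C, E, H, B]
After 4 (swap(2, 4)): [F, D, C, G, A, E, H, B]
After 5 (swap(0, 3)): [G, D, C, F, A, E, H, B]
After 6 (reverse(4, 6)): [G, D, C, F, H, E, A, B]
After 7 (swap(2, 4)): [G, D, H, F, C, E, A, B]
After 8 (swap(3, 4)): [G, D, H, C, F, E, A, B]
After 9 (swap(6, 2)): [G, D, A, C, F, E, H, B]
After 10 (rotate_left(4, 7, k=2)): [G, D, A, C, H, B, F, E]
After 11 (rotate_left(5, 7, k=2)): [G, D, A, C, H, E, B, F]

Answer: no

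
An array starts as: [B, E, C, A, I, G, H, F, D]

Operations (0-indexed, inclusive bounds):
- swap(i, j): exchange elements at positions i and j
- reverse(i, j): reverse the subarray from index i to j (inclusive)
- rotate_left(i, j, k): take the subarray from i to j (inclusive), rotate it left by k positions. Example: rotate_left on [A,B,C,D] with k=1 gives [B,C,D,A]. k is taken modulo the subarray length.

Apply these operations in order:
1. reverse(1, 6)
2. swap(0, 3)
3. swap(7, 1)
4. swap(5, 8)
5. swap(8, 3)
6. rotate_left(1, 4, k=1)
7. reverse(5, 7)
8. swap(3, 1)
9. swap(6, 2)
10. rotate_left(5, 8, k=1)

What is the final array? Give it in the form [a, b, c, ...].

Answer: [I, A, E, G, F, C, D, B, H]

Derivation:
After 1 (reverse(1, 6)): [B, H, G, I, A, C, E, F, D]
After 2 (swap(0, 3)): [I, H, G, B, A, C, E, F, D]
After 3 (swap(7, 1)): [I, F, G, B, A, C, E, H, D]
After 4 (swap(5, 8)): [I, F, G, B, A, D, E, H, C]
After 5 (swap(8, 3)): [I, F, G, C, A, D, E, H, B]
After 6 (rotate_left(1, 4, k=1)): [I, G, C, A, F, D, E, H, B]
After 7 (reverse(5, 7)): [I, G, C, A, F, H, E, D, B]
After 8 (swap(3, 1)): [I, A, C, G, F, H, E, D, B]
After 9 (swap(6, 2)): [I, A, E, G, F, H, C, D, B]
After 10 (rotate_left(5, 8, k=1)): [I, A, E, G, F, C, D, B, H]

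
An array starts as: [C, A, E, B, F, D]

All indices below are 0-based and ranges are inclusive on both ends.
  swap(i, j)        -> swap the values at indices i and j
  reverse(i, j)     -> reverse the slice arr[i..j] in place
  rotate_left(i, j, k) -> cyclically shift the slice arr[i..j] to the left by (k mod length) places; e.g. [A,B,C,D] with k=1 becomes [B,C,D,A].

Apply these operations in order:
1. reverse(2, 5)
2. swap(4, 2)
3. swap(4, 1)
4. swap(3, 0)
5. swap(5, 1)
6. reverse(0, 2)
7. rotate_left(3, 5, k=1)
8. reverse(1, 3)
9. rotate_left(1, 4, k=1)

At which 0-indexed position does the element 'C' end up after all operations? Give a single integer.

After 1 (reverse(2, 5)): [C, A, D, F, B, E]
After 2 (swap(4, 2)): [C, A, B, F, D, E]
After 3 (swap(4, 1)): [C, D, B, F, A, E]
After 4 (swap(3, 0)): [F, D, B, C, A, E]
After 5 (swap(5, 1)): [F, E, B, C, A, D]
After 6 (reverse(0, 2)): [B, E, F, C, A, D]
After 7 (rotate_left(3, 5, k=1)): [B, E, F, A, D, C]
After 8 (reverse(1, 3)): [B, A, F, E, D, C]
After 9 (rotate_left(1, 4, k=1)): [B, F, E, D, A, C]

Answer: 5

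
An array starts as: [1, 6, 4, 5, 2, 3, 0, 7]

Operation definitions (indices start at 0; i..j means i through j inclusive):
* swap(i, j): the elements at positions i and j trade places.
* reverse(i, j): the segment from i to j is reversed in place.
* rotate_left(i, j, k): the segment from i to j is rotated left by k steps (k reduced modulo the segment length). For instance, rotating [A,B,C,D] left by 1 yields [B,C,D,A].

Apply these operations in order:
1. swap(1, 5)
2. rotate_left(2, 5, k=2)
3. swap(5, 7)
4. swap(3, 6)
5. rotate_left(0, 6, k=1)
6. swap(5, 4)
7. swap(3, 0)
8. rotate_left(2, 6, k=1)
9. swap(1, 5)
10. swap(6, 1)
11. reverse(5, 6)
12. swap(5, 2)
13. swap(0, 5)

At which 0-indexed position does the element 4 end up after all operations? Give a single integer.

After 1 (swap(1, 5)): [1, 3, 4, 5, 2, 6, 0, 7]
After 2 (rotate_left(2, 5, k=2)): [1, 3, 2, 6, 4, 5, 0, 7]
After 3 (swap(5, 7)): [1, 3, 2, 6, 4, 7, 0, 5]
After 4 (swap(3, 6)): [1, 3, 2, 0, 4, 7, 6, 5]
After 5 (rotate_left(0, 6, k=1)): [3, 2, 0, 4, 7, 6, 1, 5]
After 6 (swap(5, 4)): [3, 2, 0, 4, 6, 7, 1, 5]
After 7 (swap(3, 0)): [4, 2, 0, 3, 6, 7, 1, 5]
After 8 (rotate_left(2, 6, k=1)): [4, 2, 3, 6, 7, 1, 0, 5]
After 9 (swap(1, 5)): [4, 1, 3, 6, 7, 2, 0, 5]
After 10 (swap(6, 1)): [4, 0, 3, 6, 7, 2, 1, 5]
After 11 (reverse(5, 6)): [4, 0, 3, 6, 7, 1, 2, 5]
After 12 (swap(5, 2)): [4, 0, 1, 6, 7, 3, 2, 5]
After 13 (swap(0, 5)): [3, 0, 1, 6, 7, 4, 2, 5]

Answer: 5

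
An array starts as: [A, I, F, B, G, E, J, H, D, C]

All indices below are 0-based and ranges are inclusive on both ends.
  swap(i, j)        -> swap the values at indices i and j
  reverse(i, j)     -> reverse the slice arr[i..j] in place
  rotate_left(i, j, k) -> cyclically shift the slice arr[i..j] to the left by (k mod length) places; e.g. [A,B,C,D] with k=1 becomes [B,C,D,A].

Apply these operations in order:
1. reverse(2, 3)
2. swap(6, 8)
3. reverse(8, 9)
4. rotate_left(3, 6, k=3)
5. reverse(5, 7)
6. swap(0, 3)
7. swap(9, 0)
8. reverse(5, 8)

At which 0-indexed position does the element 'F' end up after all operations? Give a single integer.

After 1 (reverse(2, 3)): [A, I, B, F, G, E, J, H, D, C]
After 2 (swap(6, 8)): [A, I, B, F, G, E, D, H, J, C]
After 3 (reverse(8, 9)): [A, I, B, F, G, E, D, H, C, J]
After 4 (rotate_left(3, 6, k=3)): [A, I, B, D, F, G, E, H, C, J]
After 5 (reverse(5, 7)): [A, I, B, D, F, H, E, G, C, J]
After 6 (swap(0, 3)): [D, I, B, A, F, H, E, G, C, J]
After 7 (swap(9, 0)): [J, I, B, A, F, H, E, G, C, D]
After 8 (reverse(5, 8)): [J, I, B, A, F, C, G, E, H, D]

Answer: 4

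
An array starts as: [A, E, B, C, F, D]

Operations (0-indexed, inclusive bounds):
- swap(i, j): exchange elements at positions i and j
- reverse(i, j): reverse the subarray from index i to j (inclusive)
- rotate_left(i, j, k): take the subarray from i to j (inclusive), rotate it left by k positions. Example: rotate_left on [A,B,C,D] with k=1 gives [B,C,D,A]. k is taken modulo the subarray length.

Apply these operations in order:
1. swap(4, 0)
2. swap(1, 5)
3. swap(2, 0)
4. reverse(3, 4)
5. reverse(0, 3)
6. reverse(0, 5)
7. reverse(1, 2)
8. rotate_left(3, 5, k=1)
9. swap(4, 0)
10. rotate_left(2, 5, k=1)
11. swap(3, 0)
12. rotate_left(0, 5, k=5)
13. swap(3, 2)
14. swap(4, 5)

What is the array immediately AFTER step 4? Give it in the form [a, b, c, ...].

After 1 (swap(4, 0)): [F, E, B, C, A, D]
After 2 (swap(1, 5)): [F, D, B, C, A, E]
After 3 (swap(2, 0)): [B, D, F, C, A, E]
After 4 (reverse(3, 4)): [B, D, F, A, C, E]

Answer: [B, D, F, A, C, E]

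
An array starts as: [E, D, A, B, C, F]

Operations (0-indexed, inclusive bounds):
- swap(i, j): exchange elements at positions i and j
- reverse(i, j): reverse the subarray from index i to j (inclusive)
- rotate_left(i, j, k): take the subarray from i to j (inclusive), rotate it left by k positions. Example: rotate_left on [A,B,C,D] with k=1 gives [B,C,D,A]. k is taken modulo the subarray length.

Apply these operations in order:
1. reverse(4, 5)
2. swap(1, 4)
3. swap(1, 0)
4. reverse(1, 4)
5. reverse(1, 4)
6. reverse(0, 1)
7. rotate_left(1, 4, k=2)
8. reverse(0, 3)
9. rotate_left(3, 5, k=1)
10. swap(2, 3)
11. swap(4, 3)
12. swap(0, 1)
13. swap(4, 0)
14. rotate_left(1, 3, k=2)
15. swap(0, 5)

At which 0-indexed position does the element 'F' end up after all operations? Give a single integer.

After 1 (reverse(4, 5)): [E, D, A, B, F, C]
After 2 (swap(1, 4)): [E, F, A, B, D, C]
After 3 (swap(1, 0)): [F, E, A, B, D, C]
After 4 (reverse(1, 4)): [F, D, B, A, E, C]
After 5 (reverse(1, 4)): [F, E, A, B, D, C]
After 6 (reverse(0, 1)): [E, F, A, B, D, C]
After 7 (rotate_left(1, 4, k=2)): [E, B, D, F, A, C]
After 8 (reverse(0, 3)): [F, D, B, E, A, C]
After 9 (rotate_left(3, 5, k=1)): [F, D, B, A, C, E]
After 10 (swap(2, 3)): [F, D, A, B, C, E]
After 11 (swap(4, 3)): [F, D, A, C, B, E]
After 12 (swap(0, 1)): [D, F, A, C, B, E]
After 13 (swap(4, 0)): [B, F, A, C, D, E]
After 14 (rotate_left(1, 3, k=2)): [B, C, F, A, D, E]
After 15 (swap(0, 5)): [E, C, F, A, D, B]

Answer: 2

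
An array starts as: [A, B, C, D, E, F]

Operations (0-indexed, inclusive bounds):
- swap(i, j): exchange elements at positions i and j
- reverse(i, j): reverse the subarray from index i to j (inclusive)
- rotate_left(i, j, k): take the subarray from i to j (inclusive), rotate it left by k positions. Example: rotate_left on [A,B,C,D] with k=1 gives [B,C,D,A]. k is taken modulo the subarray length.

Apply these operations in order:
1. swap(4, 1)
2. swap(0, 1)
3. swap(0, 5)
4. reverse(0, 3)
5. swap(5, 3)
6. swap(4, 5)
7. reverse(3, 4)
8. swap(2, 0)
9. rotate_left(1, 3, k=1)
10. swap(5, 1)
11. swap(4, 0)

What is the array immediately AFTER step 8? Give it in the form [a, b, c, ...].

Answer: [A, C, D, F, E, B]

Derivation:
After 1 (swap(4, 1)): [A, E, C, D, B, F]
After 2 (swap(0, 1)): [E, A, C, D, B, F]
After 3 (swap(0, 5)): [F, A, C, D, B, E]
After 4 (reverse(0, 3)): [D, C, A, F, B, E]
After 5 (swap(5, 3)): [D, C, A, E, B, F]
After 6 (swap(4, 5)): [D, C, A, E, F, B]
After 7 (reverse(3, 4)): [D, C, A, F, E, B]
After 8 (swap(2, 0)): [A, C, D, F, E, B]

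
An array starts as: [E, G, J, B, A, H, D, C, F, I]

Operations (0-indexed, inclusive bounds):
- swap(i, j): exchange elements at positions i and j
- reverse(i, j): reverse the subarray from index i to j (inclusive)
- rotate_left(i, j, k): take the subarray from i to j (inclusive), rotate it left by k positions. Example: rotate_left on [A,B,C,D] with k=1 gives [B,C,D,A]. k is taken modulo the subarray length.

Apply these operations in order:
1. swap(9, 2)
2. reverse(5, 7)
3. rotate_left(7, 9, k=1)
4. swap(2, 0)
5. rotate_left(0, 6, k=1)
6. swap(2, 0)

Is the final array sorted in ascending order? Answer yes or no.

After 1 (swap(9, 2)): [E, G, I, B, A, H, D, C, F, J]
After 2 (reverse(5, 7)): [E, G, I, B, A, C, D, H, F, J]
After 3 (rotate_left(7, 9, k=1)): [E, G, I, B, A, C, D, F, J, H]
After 4 (swap(2, 0)): [I, G, E, B, A, C, D, F, J, H]
After 5 (rotate_left(0, 6, k=1)): [G, E, B, A, C, D, I, F, J, H]
After 6 (swap(2, 0)): [B, E, G, A, C, D, I, F, J, H]

Answer: no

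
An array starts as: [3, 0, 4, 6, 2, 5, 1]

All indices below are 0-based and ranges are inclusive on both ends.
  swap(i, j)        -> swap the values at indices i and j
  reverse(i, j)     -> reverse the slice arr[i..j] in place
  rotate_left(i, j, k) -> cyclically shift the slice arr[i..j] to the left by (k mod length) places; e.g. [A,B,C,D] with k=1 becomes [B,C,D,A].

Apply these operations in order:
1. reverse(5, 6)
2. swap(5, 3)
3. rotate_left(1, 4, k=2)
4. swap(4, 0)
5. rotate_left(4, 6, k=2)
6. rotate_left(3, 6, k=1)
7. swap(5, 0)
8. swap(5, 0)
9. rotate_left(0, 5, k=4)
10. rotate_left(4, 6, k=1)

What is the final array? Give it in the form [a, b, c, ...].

Answer: [3, 6, 4, 1, 5, 0, 2]

Derivation:
After 1 (reverse(5, 6)): [3, 0, 4, 6, 2, 1, 5]
After 2 (swap(5, 3)): [3, 0, 4, 1, 2, 6, 5]
After 3 (rotate_left(1, 4, k=2)): [3, 1, 2, 0, 4, 6, 5]
After 4 (swap(4, 0)): [4, 1, 2, 0, 3, 6, 5]
After 5 (rotate_left(4, 6, k=2)): [4, 1, 2, 0, 5, 3, 6]
After 6 (rotate_left(3, 6, k=1)): [4, 1, 2, 5, 3, 6, 0]
After 7 (swap(5, 0)): [6, 1, 2, 5, 3, 4, 0]
After 8 (swap(5, 0)): [4, 1, 2, 5, 3, 6, 0]
After 9 (rotate_left(0, 5, k=4)): [3, 6, 4, 1, 2, 5, 0]
After 10 (rotate_left(4, 6, k=1)): [3, 6, 4, 1, 5, 0, 2]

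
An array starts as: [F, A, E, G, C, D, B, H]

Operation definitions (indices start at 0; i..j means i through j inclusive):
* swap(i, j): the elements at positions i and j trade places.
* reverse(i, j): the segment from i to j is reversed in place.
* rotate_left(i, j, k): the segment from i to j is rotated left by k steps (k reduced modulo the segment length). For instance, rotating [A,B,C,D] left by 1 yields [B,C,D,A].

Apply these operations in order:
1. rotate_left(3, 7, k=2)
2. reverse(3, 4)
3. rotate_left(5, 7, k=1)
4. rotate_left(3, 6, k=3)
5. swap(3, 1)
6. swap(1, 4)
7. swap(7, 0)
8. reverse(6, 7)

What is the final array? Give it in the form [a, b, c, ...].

After 1 (rotate_left(3, 7, k=2)): [F, A, E, D, B, H, G, C]
After 2 (reverse(3, 4)): [F, A, E, B, D, H, G, C]
After 3 (rotate_left(5, 7, k=1)): [F, A, E, B, D, G, C, H]
After 4 (rotate_left(3, 6, k=3)): [F, A, E, C, B, D, G, H]
After 5 (swap(3, 1)): [F, C, E, A, B, D, G, H]
After 6 (swap(1, 4)): [F, B, E, A, C, D, G, H]
After 7 (swap(7, 0)): [H, B, E, A, C, D, G, F]
After 8 (reverse(6, 7)): [H, B, E, A, C, D, F, G]

Answer: [H, B, E, A, C, D, F, G]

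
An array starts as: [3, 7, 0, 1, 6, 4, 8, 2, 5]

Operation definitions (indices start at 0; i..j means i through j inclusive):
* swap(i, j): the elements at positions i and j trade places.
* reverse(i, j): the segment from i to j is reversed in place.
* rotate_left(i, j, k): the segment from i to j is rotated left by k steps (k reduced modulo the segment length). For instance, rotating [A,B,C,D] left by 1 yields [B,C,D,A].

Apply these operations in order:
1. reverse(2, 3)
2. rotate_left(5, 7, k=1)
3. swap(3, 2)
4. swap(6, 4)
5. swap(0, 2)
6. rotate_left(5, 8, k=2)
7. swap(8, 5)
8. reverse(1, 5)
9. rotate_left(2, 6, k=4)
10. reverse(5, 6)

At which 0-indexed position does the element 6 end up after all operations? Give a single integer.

After 1 (reverse(2, 3)): [3, 7, 1, 0, 6, 4, 8, 2, 5]
After 2 (rotate_left(5, 7, k=1)): [3, 7, 1, 0, 6, 8, 2, 4, 5]
After 3 (swap(3, 2)): [3, 7, 0, 1, 6, 8, 2, 4, 5]
After 4 (swap(6, 4)): [3, 7, 0, 1, 2, 8, 6, 4, 5]
After 5 (swap(0, 2)): [0, 7, 3, 1, 2, 8, 6, 4, 5]
After 6 (rotate_left(5, 8, k=2)): [0, 7, 3, 1, 2, 4, 5, 8, 6]
After 7 (swap(8, 5)): [0, 7, 3, 1, 2, 6, 5, 8, 4]
After 8 (reverse(1, 5)): [0, 6, 2, 1, 3, 7, 5, 8, 4]
After 9 (rotate_left(2, 6, k=4)): [0, 6, 5, 2, 1, 3, 7, 8, 4]
After 10 (reverse(5, 6)): [0, 6, 5, 2, 1, 7, 3, 8, 4]

Answer: 1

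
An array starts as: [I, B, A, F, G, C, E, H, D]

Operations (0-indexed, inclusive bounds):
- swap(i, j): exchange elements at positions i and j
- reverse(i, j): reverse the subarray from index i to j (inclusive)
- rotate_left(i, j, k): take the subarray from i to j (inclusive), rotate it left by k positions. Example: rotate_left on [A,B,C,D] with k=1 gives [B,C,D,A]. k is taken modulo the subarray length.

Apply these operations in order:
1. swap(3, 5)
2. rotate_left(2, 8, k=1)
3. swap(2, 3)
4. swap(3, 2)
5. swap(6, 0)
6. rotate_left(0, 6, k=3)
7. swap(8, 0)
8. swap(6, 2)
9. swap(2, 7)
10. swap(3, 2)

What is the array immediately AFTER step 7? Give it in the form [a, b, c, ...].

Answer: [A, F, E, I, H, B, C, D, G]

Derivation:
After 1 (swap(3, 5)): [I, B, A, C, G, F, E, H, D]
After 2 (rotate_left(2, 8, k=1)): [I, B, C, G, F, E, H, D, A]
After 3 (swap(2, 3)): [I, B, G, C, F, E, H, D, A]
After 4 (swap(3, 2)): [I, B, C, G, F, E, H, D, A]
After 5 (swap(6, 0)): [H, B, C, G, F, E, I, D, A]
After 6 (rotate_left(0, 6, k=3)): [G, F, E, I, H, B, C, D, A]
After 7 (swap(8, 0)): [A, F, E, I, H, B, C, D, G]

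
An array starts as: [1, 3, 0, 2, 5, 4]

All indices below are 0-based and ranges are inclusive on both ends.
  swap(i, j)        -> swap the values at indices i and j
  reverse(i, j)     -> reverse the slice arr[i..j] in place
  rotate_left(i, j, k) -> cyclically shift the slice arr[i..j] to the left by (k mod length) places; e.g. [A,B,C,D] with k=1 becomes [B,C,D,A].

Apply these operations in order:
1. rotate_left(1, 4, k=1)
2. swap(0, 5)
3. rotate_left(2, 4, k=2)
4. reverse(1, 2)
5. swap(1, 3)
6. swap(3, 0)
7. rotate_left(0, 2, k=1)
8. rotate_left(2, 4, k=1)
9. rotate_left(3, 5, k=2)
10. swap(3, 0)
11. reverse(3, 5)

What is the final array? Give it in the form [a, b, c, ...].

Answer: [1, 0, 4, 3, 5, 2]

Derivation:
After 1 (rotate_left(1, 4, k=1)): [1, 0, 2, 5, 3, 4]
After 2 (swap(0, 5)): [4, 0, 2, 5, 3, 1]
After 3 (rotate_left(2, 4, k=2)): [4, 0, 3, 2, 5, 1]
After 4 (reverse(1, 2)): [4, 3, 0, 2, 5, 1]
After 5 (swap(1, 3)): [4, 2, 0, 3, 5, 1]
After 6 (swap(3, 0)): [3, 2, 0, 4, 5, 1]
After 7 (rotate_left(0, 2, k=1)): [2, 0, 3, 4, 5, 1]
After 8 (rotate_left(2, 4, k=1)): [2, 0, 4, 5, 3, 1]
After 9 (rotate_left(3, 5, k=2)): [2, 0, 4, 1, 5, 3]
After 10 (swap(3, 0)): [1, 0, 4, 2, 5, 3]
After 11 (reverse(3, 5)): [1, 0, 4, 3, 5, 2]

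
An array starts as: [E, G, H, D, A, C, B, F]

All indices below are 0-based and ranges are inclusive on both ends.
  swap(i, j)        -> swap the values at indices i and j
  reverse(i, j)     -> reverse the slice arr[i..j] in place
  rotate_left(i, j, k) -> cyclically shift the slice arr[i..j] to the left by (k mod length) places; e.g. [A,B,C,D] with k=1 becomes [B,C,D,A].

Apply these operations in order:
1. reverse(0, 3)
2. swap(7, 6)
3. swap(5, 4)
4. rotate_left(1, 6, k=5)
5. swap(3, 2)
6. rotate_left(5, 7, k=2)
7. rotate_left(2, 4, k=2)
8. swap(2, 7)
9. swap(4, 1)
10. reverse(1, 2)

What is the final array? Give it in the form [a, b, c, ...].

After 1 (reverse(0, 3)): [D, H, G, E, A, C, B, F]
After 2 (swap(7, 6)): [D, H, G, E, A, C, F, B]
After 3 (swap(5, 4)): [D, H, G, E, C, A, F, B]
After 4 (rotate_left(1, 6, k=5)): [D, F, H, G, E, C, A, B]
After 5 (swap(3, 2)): [D, F, G, H, E, C, A, B]
After 6 (rotate_left(5, 7, k=2)): [D, F, G, H, E, B, C, A]
After 7 (rotate_left(2, 4, k=2)): [D, F, E, G, H, B, C, A]
After 8 (swap(2, 7)): [D, F, A, G, H, B, C, E]
After 9 (swap(4, 1)): [D, H, A, G, F, B, C, E]
After 10 (reverse(1, 2)): [D, A, H, G, F, B, C, E]

Answer: [D, A, H, G, F, B, C, E]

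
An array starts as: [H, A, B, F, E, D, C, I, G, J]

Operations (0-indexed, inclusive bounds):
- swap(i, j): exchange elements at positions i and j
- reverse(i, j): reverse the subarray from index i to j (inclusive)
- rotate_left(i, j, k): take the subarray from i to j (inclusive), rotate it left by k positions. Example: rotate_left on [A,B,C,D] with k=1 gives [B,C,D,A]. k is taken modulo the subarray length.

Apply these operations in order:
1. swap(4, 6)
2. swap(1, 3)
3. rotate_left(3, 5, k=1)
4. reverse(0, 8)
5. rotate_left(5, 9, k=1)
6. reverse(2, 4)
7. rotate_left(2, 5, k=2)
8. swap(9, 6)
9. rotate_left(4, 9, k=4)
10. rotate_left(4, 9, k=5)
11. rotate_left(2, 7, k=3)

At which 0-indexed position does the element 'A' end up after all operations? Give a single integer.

After 1 (swap(4, 6)): [H, A, B, F, C, D, E, I, G, J]
After 2 (swap(1, 3)): [H, F, B, A, C, D, E, I, G, J]
After 3 (rotate_left(3, 5, k=1)): [H, F, B, C, D, A, E, I, G, J]
After 4 (reverse(0, 8)): [G, I, E, A, D, C, B, F, H, J]
After 5 (rotate_left(5, 9, k=1)): [G, I, E, A, D, B, F, H, J, C]
After 6 (reverse(2, 4)): [G, I, D, A, E, B, F, H, J, C]
After 7 (rotate_left(2, 5, k=2)): [G, I, E, B, D, A, F, H, J, C]
After 8 (swap(9, 6)): [G, I, E, B, D, A, C, H, J, F]
After 9 (rotate_left(4, 9, k=4)): [G, I, E, B, J, F, D, A, C, H]
After 10 (rotate_left(4, 9, k=5)): [G, I, E, B, H, J, F, D, A, C]
After 11 (rotate_left(2, 7, k=3)): [G, I, J, F, D, E, B, H, A, C]

Answer: 8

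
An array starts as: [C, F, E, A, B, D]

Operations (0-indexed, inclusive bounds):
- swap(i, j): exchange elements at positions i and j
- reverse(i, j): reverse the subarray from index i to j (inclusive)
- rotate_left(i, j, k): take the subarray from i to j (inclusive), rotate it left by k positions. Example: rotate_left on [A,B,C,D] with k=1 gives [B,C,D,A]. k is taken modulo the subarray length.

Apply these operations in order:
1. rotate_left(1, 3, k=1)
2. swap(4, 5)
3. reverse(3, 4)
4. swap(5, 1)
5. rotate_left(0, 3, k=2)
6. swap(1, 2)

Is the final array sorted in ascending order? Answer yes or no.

After 1 (rotate_left(1, 3, k=1)): [C, E, A, F, B, D]
After 2 (swap(4, 5)): [C, E, A, F, D, B]
After 3 (reverse(3, 4)): [C, E, A, D, F, B]
After 4 (swap(5, 1)): [C, B, A, D, F, E]
After 5 (rotate_left(0, 3, k=2)): [A, D, C, B, F, E]
After 6 (swap(1, 2)): [A, C, D, B, F, E]

Answer: no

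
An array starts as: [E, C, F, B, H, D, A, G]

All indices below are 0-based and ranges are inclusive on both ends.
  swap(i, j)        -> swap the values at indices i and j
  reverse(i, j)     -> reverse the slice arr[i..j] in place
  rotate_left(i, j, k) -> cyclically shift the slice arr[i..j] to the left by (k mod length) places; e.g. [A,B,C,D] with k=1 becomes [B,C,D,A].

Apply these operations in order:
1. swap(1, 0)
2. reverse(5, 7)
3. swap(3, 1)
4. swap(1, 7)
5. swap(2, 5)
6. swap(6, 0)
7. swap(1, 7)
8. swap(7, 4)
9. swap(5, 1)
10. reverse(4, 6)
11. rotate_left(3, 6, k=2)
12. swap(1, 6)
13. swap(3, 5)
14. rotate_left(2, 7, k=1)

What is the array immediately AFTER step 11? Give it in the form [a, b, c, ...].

After 1 (swap(1, 0)): [C, E, F, B, H, D, A, G]
After 2 (reverse(5, 7)): [C, E, F, B, H, G, A, D]
After 3 (swap(3, 1)): [C, B, F, E, H, G, A, D]
After 4 (swap(1, 7)): [C, D, F, E, H, G, A, B]
After 5 (swap(2, 5)): [C, D, G, E, H, F, A, B]
After 6 (swap(6, 0)): [A, D, G, E, H, F, C, B]
After 7 (swap(1, 7)): [A, B, G, E, H, F, C, D]
After 8 (swap(7, 4)): [A, B, G, E, D, F, C, H]
After 9 (swap(5, 1)): [A, F, G, E, D, B, C, H]
After 10 (reverse(4, 6)): [A, F, G, E, C, B, D, H]
After 11 (rotate_left(3, 6, k=2)): [A, F, G, B, D, E, C, H]

Answer: [A, F, G, B, D, E, C, H]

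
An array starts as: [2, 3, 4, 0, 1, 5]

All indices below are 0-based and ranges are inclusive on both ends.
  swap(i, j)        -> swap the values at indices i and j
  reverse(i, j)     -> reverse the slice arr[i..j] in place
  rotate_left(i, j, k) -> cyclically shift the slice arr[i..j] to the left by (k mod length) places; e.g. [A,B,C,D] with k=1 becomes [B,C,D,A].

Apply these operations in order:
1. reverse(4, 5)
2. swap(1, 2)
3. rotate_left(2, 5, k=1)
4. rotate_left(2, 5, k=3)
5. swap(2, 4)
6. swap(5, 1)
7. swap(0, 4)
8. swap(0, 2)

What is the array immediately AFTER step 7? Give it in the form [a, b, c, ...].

Answer: [3, 1, 5, 0, 2, 4]

Derivation:
After 1 (reverse(4, 5)): [2, 3, 4, 0, 5, 1]
After 2 (swap(1, 2)): [2, 4, 3, 0, 5, 1]
After 3 (rotate_left(2, 5, k=1)): [2, 4, 0, 5, 1, 3]
After 4 (rotate_left(2, 5, k=3)): [2, 4, 3, 0, 5, 1]
After 5 (swap(2, 4)): [2, 4, 5, 0, 3, 1]
After 6 (swap(5, 1)): [2, 1, 5, 0, 3, 4]
After 7 (swap(0, 4)): [3, 1, 5, 0, 2, 4]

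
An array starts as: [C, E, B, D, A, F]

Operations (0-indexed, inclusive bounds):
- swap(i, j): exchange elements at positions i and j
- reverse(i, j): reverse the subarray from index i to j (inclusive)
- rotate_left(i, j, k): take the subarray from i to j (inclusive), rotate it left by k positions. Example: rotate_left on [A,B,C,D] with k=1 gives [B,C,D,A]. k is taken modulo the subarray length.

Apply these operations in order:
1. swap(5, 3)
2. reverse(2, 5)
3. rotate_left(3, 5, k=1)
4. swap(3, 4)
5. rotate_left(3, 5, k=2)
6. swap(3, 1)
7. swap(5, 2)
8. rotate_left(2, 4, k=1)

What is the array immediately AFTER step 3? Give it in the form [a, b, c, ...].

After 1 (swap(5, 3)): [C, E, B, F, A, D]
After 2 (reverse(2, 5)): [C, E, D, A, F, B]
After 3 (rotate_left(3, 5, k=1)): [C, E, D, F, B, A]

Answer: [C, E, D, F, B, A]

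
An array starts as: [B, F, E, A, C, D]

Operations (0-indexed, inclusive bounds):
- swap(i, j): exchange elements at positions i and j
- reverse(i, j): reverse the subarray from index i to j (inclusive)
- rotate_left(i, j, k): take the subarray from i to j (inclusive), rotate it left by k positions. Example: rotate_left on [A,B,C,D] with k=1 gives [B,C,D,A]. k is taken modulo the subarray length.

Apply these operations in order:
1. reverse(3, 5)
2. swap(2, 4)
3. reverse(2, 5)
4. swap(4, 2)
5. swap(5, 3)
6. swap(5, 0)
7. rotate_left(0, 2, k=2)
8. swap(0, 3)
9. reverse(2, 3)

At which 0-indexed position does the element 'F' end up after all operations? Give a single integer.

Answer: 3

Derivation:
After 1 (reverse(3, 5)): [B, F, E, D, C, A]
After 2 (swap(2, 4)): [B, F, C, D, E, A]
After 3 (reverse(2, 5)): [B, F, A, E, D, C]
After 4 (swap(4, 2)): [B, F, D, E, A, C]
After 5 (swap(5, 3)): [B, F, D, C, A, E]
After 6 (swap(5, 0)): [E, F, D, C, A, B]
After 7 (rotate_left(0, 2, k=2)): [D, E, F, C, A, B]
After 8 (swap(0, 3)): [C, E, F, D, A, B]
After 9 (reverse(2, 3)): [C, E, D, F, A, B]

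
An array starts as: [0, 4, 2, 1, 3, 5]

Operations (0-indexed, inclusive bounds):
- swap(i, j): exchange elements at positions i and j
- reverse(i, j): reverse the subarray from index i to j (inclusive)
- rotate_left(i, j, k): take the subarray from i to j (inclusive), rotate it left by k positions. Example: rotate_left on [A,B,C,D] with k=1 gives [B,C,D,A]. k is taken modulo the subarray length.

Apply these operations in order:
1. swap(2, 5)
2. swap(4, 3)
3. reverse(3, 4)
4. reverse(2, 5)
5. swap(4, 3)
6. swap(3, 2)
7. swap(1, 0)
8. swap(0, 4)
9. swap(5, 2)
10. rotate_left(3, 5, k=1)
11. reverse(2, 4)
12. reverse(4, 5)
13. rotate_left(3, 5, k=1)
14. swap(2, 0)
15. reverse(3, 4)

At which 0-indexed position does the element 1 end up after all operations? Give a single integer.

Answer: 0

Derivation:
After 1 (swap(2, 5)): [0, 4, 5, 1, 3, 2]
After 2 (swap(4, 3)): [0, 4, 5, 3, 1, 2]
After 3 (reverse(3, 4)): [0, 4, 5, 1, 3, 2]
After 4 (reverse(2, 5)): [0, 4, 2, 3, 1, 5]
After 5 (swap(4, 3)): [0, 4, 2, 1, 3, 5]
After 6 (swap(3, 2)): [0, 4, 1, 2, 3, 5]
After 7 (swap(1, 0)): [4, 0, 1, 2, 3, 5]
After 8 (swap(0, 4)): [3, 0, 1, 2, 4, 5]
After 9 (swap(5, 2)): [3, 0, 5, 2, 4, 1]
After 10 (rotate_left(3, 5, k=1)): [3, 0, 5, 4, 1, 2]
After 11 (reverse(2, 4)): [3, 0, 1, 4, 5, 2]
After 12 (reverse(4, 5)): [3, 0, 1, 4, 2, 5]
After 13 (rotate_left(3, 5, k=1)): [3, 0, 1, 2, 5, 4]
After 14 (swap(2, 0)): [1, 0, 3, 2, 5, 4]
After 15 (reverse(3, 4)): [1, 0, 3, 5, 2, 4]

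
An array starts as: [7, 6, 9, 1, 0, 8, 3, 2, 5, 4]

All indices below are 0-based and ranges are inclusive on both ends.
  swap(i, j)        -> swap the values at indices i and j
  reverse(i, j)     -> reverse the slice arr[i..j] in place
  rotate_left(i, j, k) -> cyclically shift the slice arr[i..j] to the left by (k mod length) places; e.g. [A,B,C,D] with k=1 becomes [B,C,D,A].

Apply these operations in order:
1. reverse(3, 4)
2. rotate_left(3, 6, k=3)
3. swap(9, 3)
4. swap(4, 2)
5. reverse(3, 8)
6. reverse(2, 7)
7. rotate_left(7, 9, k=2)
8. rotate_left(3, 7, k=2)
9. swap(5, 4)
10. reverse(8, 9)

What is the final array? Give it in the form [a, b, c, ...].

Answer: [7, 6, 9, 2, 3, 5, 1, 8, 4, 0]

Derivation:
After 1 (reverse(3, 4)): [7, 6, 9, 0, 1, 8, 3, 2, 5, 4]
After 2 (rotate_left(3, 6, k=3)): [7, 6, 9, 3, 0, 1, 8, 2, 5, 4]
After 3 (swap(9, 3)): [7, 6, 9, 4, 0, 1, 8, 2, 5, 3]
After 4 (swap(4, 2)): [7, 6, 0, 4, 9, 1, 8, 2, 5, 3]
After 5 (reverse(3, 8)): [7, 6, 0, 5, 2, 8, 1, 9, 4, 3]
After 6 (reverse(2, 7)): [7, 6, 9, 1, 8, 2, 5, 0, 4, 3]
After 7 (rotate_left(7, 9, k=2)): [7, 6, 9, 1, 8, 2, 5, 3, 0, 4]
After 8 (rotate_left(3, 7, k=2)): [7, 6, 9, 2, 5, 3, 1, 8, 0, 4]
After 9 (swap(5, 4)): [7, 6, 9, 2, 3, 5, 1, 8, 0, 4]
After 10 (reverse(8, 9)): [7, 6, 9, 2, 3, 5, 1, 8, 4, 0]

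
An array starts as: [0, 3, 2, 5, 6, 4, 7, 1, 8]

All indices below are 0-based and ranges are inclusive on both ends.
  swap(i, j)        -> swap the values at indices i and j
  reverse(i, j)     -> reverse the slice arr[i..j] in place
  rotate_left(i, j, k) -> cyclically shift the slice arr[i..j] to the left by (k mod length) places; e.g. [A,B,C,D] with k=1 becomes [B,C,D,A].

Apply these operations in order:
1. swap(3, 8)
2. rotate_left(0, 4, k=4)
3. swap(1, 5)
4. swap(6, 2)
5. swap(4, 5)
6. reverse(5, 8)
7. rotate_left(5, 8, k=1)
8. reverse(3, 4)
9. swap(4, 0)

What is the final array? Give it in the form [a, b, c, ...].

Answer: [2, 4, 7, 0, 6, 1, 3, 8, 5]

Derivation:
After 1 (swap(3, 8)): [0, 3, 2, 8, 6, 4, 7, 1, 5]
After 2 (rotate_left(0, 4, k=4)): [6, 0, 3, 2, 8, 4, 7, 1, 5]
After 3 (swap(1, 5)): [6, 4, 3, 2, 8, 0, 7, 1, 5]
After 4 (swap(6, 2)): [6, 4, 7, 2, 8, 0, 3, 1, 5]
After 5 (swap(4, 5)): [6, 4, 7, 2, 0, 8, 3, 1, 5]
After 6 (reverse(5, 8)): [6, 4, 7, 2, 0, 5, 1, 3, 8]
After 7 (rotate_left(5, 8, k=1)): [6, 4, 7, 2, 0, 1, 3, 8, 5]
After 8 (reverse(3, 4)): [6, 4, 7, 0, 2, 1, 3, 8, 5]
After 9 (swap(4, 0)): [2, 4, 7, 0, 6, 1, 3, 8, 5]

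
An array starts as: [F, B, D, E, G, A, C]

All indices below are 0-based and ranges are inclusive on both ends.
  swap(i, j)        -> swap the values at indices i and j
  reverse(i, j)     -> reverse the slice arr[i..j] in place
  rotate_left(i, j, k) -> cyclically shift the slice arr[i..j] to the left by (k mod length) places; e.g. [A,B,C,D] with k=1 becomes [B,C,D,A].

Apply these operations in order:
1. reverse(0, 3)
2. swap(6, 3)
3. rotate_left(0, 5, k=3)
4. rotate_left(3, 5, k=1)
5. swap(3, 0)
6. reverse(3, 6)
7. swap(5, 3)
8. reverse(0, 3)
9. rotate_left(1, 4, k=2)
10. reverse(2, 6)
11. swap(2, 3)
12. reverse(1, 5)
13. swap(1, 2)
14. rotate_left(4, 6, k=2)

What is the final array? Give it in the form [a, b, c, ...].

Answer: [B, G, A, C, E, F, D]

Derivation:
After 1 (reverse(0, 3)): [E, D, B, F, G, A, C]
After 2 (swap(6, 3)): [E, D, B, C, G, A, F]
After 3 (rotate_left(0, 5, k=3)): [C, G, A, E, D, B, F]
After 4 (rotate_left(3, 5, k=1)): [C, G, A, D, B, E, F]
After 5 (swap(3, 0)): [D, G, A, C, B, E, F]
After 6 (reverse(3, 6)): [D, G, A, F, E, B, C]
After 7 (swap(5, 3)): [D, G, A, B, E, F, C]
After 8 (reverse(0, 3)): [B, A, G, D, E, F, C]
After 9 (rotate_left(1, 4, k=2)): [B, D, E, A, G, F, C]
After 10 (reverse(2, 6)): [B, D, C, F, G, A, E]
After 11 (swap(2, 3)): [B, D, F, C, G, A, E]
After 12 (reverse(1, 5)): [B, A, G, C, F, D, E]
After 13 (swap(1, 2)): [B, G, A, C, F, D, E]
After 14 (rotate_left(4, 6, k=2)): [B, G, A, C, E, F, D]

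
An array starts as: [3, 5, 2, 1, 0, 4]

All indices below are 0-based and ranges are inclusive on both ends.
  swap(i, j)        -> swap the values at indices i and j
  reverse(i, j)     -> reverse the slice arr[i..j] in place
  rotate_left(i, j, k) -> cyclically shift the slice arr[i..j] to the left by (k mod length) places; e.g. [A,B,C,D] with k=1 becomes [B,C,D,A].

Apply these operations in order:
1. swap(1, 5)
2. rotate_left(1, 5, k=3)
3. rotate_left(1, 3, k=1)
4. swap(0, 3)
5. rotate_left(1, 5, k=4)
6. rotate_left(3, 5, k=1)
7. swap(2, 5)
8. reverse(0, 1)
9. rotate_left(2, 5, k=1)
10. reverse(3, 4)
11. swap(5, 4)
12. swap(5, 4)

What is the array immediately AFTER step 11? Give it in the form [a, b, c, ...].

Answer: [1, 0, 3, 5, 4, 2]

Derivation:
After 1 (swap(1, 5)): [3, 4, 2, 1, 0, 5]
After 2 (rotate_left(1, 5, k=3)): [3, 0, 5, 4, 2, 1]
After 3 (rotate_left(1, 3, k=1)): [3, 5, 4, 0, 2, 1]
After 4 (swap(0, 3)): [0, 5, 4, 3, 2, 1]
After 5 (rotate_left(1, 5, k=4)): [0, 1, 5, 4, 3, 2]
After 6 (rotate_left(3, 5, k=1)): [0, 1, 5, 3, 2, 4]
After 7 (swap(2, 5)): [0, 1, 4, 3, 2, 5]
After 8 (reverse(0, 1)): [1, 0, 4, 3, 2, 5]
After 9 (rotate_left(2, 5, k=1)): [1, 0, 3, 2, 5, 4]
After 10 (reverse(3, 4)): [1, 0, 3, 5, 2, 4]
After 11 (swap(5, 4)): [1, 0, 3, 5, 4, 2]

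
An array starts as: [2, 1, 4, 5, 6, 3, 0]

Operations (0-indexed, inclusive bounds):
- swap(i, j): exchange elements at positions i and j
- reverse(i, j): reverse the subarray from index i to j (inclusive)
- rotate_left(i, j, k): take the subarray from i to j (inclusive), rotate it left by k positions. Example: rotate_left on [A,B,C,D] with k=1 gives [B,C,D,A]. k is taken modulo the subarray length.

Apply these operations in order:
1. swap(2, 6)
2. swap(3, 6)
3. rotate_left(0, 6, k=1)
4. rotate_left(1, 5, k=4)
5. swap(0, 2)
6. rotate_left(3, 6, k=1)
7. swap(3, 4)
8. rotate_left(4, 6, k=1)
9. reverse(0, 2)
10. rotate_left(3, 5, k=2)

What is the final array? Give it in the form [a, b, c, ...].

Answer: [1, 5, 0, 4, 3, 2, 6]

Derivation:
After 1 (swap(2, 6)): [2, 1, 0, 5, 6, 3, 4]
After 2 (swap(3, 6)): [2, 1, 0, 4, 6, 3, 5]
After 3 (rotate_left(0, 6, k=1)): [1, 0, 4, 6, 3, 5, 2]
After 4 (rotate_left(1, 5, k=4)): [1, 5, 0, 4, 6, 3, 2]
After 5 (swap(0, 2)): [0, 5, 1, 4, 6, 3, 2]
After 6 (rotate_left(3, 6, k=1)): [0, 5, 1, 6, 3, 2, 4]
After 7 (swap(3, 4)): [0, 5, 1, 3, 6, 2, 4]
After 8 (rotate_left(4, 6, k=1)): [0, 5, 1, 3, 2, 4, 6]
After 9 (reverse(0, 2)): [1, 5, 0, 3, 2, 4, 6]
After 10 (rotate_left(3, 5, k=2)): [1, 5, 0, 4, 3, 2, 6]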